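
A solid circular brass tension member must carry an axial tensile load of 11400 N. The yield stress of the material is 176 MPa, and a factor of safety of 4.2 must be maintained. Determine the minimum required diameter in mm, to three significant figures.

d = 18.6 mm

Allowable stress σ_allow = 176/4.2 = 41.90 MPa.
Required area A = F/σ_allow = 11400/41.90 = 272.0 mm².
A = πd²/4 → d = √(4A/π) = 18.61 mm.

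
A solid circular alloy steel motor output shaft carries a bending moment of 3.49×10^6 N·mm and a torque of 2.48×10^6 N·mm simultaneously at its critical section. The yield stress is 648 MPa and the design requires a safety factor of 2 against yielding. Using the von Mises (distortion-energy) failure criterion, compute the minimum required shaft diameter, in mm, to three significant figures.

d = 50.5 mm

σ_allow = σ_y/n = 648/2 = 324.0 MPa.
For a solid shaft σ_b = 32M/(πd³) and τ = 16T/(πd³), so the von Mises stress is σ' = (16/πd³)·√(4M²+3T²).
√(4M²+3T²) = √(4×(3.490×10^6)² + 3×(2.480×10^6)²) = 8.196×10^6 N·mm.
d³ = 16×8.196×10^6/(π×324.0) = 128800 mm³.
d = 50.51 mm.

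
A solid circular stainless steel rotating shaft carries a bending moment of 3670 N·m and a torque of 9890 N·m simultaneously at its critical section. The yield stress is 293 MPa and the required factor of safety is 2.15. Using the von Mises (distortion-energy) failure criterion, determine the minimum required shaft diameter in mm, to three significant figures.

d = 88.6 mm

σ_allow = σ_y/n = 293/2.15 = 136.3 MPa.
For a solid shaft σ_b = 32M/(πd³) and τ = 16T/(πd³), so the von Mises stress is σ' = (16/πd³)·√(4M²+3T²).
√(4M²+3T²) = √(4×(3.670×10^6)² + 3×(9.890×10^6)²) = 1.864×10^7 N·mm.
d³ = 16×1.864×10^7/(π×136.3) = 696500 mm³.
d = 88.64 mm.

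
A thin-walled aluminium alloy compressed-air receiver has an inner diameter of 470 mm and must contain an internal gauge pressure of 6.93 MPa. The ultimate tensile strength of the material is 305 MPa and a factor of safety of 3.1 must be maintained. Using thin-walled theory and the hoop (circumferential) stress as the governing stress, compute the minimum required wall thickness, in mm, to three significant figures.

σ_allow = 305/3.1 = 98.39 MPa.
Hoop stress σ_h = pD/(2t), so t = pD/(2σ_allow) = 6.93×470/(2×98.39) = 16.55 mm.

t = 16.6 mm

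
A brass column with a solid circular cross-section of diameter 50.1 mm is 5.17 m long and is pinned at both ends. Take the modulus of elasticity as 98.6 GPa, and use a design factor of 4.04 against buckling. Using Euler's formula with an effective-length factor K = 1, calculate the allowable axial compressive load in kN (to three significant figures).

I = πd⁴/64 = π×50.1⁴/64 = 309300 mm⁴.
Effective length L_e = KL = 1×5.17 m = 5170 mm.
Euler critical load P_cr = π²EI/L_e² = π²×98600×309300/5170² = 11260 N.
P_allow = P_cr/n = 11260/4.04 = 2787 N.

P_allow = 2.79 kN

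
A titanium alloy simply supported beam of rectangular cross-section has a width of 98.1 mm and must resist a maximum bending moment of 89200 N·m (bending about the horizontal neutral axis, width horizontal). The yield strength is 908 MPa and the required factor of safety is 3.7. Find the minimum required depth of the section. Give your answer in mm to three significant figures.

σ_allow = 908/3.7 = 245.4 MPa.
For a rectangular section σ = 6M/(bh²), so h² = 6M/(b σ_allow) = 6×8.9200×10^7/(98.1×245.4) = 22230 mm².
h = 149.1 mm.

h = 149 mm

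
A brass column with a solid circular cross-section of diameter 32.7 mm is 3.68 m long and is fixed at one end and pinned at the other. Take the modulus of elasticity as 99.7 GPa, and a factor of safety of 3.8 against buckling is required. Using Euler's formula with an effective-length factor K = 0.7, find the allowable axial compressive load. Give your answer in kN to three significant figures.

P_allow = 2.19 kN

I = πd⁴/64 = π×32.7⁴/64 = 56130 mm⁴.
Effective length L_e = KL = 0.7×3.68 m = 2576 mm.
Euler critical load P_cr = π²EI/L_e² = π²×99700×56130/2576² = 8323 N.
P_allow = P_cr/n = 8323/3.8 = 2190 N.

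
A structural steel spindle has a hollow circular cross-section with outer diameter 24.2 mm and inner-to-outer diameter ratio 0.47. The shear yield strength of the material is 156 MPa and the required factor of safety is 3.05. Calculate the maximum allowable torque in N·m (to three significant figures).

T_allow = 135 N·m

τ_allow = 156/3.05 = 51.15 MPa.
For a hollow shaft T_allow = τ_allow·πd_o³(1−k⁴)/16 with 1−k⁴ = 0.9512, so πd_o³(1−k⁴)/16 = 2647 mm³.
T_allow = 51.15×2647 = 135400 N·mm = 135.4 N·m.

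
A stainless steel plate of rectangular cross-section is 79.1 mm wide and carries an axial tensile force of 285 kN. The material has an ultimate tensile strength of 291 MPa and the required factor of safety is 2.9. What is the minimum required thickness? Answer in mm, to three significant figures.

σ_allow = 291/2.9 = 100.3 MPa.
Required area A = F/σ_allow = 285000/100.3 = 2840 mm².
t = A/w = 2840/79.1 = 35.91 mm.

t = 35.9 mm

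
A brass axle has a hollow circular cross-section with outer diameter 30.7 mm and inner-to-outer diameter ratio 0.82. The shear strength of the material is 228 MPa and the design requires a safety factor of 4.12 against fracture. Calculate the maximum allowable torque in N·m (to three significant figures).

τ_allow = 228/4.12 = 55.34 MPa.
For a hollow shaft T_allow = τ_allow·πd_o³(1−k⁴)/16 with 1−k⁴ = 0.5479, so πd_o³(1−k⁴)/16 = 3113 mm³.
T_allow = 55.34×3113 = 172300 N·mm = 172.3 N·m.

T_allow = 172 N·m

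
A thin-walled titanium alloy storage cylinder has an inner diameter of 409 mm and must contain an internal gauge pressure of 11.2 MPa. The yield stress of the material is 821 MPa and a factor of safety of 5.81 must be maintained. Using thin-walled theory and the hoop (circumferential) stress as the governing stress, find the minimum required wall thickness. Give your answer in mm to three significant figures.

t = 16.2 mm

σ_allow = 821/5.81 = 141.3 MPa.
Hoop stress σ_h = pD/(2t), so t = pD/(2σ_allow) = 11.2×409/(2×141.3) = 16.21 mm.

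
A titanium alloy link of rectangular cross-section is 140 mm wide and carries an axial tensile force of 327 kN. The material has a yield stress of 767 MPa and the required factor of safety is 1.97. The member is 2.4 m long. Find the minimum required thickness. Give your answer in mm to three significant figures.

t = 6.00 mm

σ_allow = 767/1.97 = 389.3 MPa.
Required area A = F/σ_allow = 327000/389.3 = 839.9 mm².
t = A/w = 839.9/140 = 5.999 mm.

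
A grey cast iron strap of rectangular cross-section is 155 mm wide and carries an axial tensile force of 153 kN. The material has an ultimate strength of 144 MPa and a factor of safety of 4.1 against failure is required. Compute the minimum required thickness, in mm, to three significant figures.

σ_allow = 144/4.1 = 35.12 MPa.
Required area A = F/σ_allow = 153000/35.12 = 4356 mm².
t = A/w = 4356/155 = 28.10 mm.

t = 28.1 mm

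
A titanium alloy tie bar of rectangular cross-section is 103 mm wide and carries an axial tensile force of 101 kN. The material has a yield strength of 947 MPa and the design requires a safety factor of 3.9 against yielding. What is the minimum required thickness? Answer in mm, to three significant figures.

σ_allow = 947/3.9 = 242.8 MPa.
Required area A = F/σ_allow = 101000/242.8 = 415.9 mm².
t = A/w = 415.9/103 = 4.038 mm.

t = 4.04 mm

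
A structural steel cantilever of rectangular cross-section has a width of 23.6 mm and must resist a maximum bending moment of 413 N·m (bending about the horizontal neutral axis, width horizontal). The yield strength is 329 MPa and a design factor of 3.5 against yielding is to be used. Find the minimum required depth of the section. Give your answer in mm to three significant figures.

h = 33.4 mm

σ_allow = 329/3.5 = 94.00 MPa.
For a rectangular section σ = 6M/(bh²), so h² = 6M/(b σ_allow) = 6×413000/(23.6×94.00) = 1117 mm².
h = 33.42 mm.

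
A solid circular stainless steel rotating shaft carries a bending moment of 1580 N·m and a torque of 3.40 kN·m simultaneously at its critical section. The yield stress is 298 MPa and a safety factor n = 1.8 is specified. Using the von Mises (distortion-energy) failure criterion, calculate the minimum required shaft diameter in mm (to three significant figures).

σ_allow = σ_y/n = 298/1.8 = 165.6 MPa.
For a solid shaft σ_b = 32M/(πd³) and τ = 16T/(πd³), so the von Mises stress is σ' = (16/πd³)·√(4M²+3T²).
√(4M²+3T²) = √(4×(1.580×10^6)² + 3×(3.400×10^6)²) = 6.683×10^6 N·mm.
d³ = 16×6.683×10^6/(π×165.6) = 205600 mm³.
d = 59.02 mm.

d = 59.0 mm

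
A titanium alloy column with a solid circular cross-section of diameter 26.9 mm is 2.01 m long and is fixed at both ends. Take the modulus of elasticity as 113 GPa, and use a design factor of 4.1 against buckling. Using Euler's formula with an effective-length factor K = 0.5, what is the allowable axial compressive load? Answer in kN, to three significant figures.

P_allow = 6.92 kN

I = πd⁴/64 = π×26.9⁴/64 = 25700 mm⁴.
Effective length L_e = KL = 0.5×2.01 m = 1005 mm.
Euler critical load P_cr = π²EI/L_e² = π²×113000×25700/1005² = 28380 N.
P_allow = P_cr/n = 28380/4.1 = 6922 N.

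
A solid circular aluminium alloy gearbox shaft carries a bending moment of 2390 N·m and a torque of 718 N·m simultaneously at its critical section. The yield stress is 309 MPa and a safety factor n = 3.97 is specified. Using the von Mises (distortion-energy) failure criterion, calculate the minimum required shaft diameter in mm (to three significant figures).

σ_allow = σ_y/n = 309/3.97 = 77.83 MPa.
For a solid shaft σ_b = 32M/(πd³) and τ = 16T/(πd³), so the von Mises stress is σ' = (16/πd³)·√(4M²+3T²).
√(4M²+3T²) = √(4×(2.390×10^6)² + 3×(718000)²) = 4.939×10^6 N·mm.
d³ = 16×4.939×10^6/(π×77.83) = 323200 mm³.
d = 68.63 mm.

d = 68.6 mm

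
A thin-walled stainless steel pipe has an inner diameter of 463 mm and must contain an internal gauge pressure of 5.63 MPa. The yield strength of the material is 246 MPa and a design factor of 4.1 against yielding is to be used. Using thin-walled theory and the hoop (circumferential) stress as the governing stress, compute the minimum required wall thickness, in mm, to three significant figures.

σ_allow = 246/4.1 = 60.00 MPa.
Hoop stress σ_h = pD/(2t), so t = pD/(2σ_allow) = 5.63×463/(2×60.00) = 21.72 mm.

t = 21.7 mm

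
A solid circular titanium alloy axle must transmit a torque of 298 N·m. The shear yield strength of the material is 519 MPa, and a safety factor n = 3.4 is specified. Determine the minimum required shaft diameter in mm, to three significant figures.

d = 21.5 mm

Allowable shear stress τ_allow = 519/3.4 = 152.6 MPa.
For a solid shaft τ = 16T/(πd³), so d³ = 16T/(π τ_allow) = 16×298000/(π×152.6) = 9943 mm³.
d = (9943)^(1/3) = 21.50 mm.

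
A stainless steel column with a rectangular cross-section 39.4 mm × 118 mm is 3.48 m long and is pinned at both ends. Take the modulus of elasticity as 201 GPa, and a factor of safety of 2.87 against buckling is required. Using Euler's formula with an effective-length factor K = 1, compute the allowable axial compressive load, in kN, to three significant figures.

P_allow = 34.3 kN

Buckling occurs about the weak axis: I_min = h·b³/12 = 118×39.4³/12 = 601400 mm⁴ (b = 39.4 mm is the smaller dimension).
Effective length L_e = KL = 1×3.48 m = 3480 mm.
Euler critical load P_cr = π²EI/L_e² = π²×201000×601400/3480² = 98520 N.
P_allow = P_cr/n = 98520/2.87 = 34330 N.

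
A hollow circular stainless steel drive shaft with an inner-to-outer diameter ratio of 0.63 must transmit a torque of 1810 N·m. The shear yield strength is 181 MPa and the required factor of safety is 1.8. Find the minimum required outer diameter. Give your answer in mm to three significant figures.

d_o = 47.7 mm

τ_allow = 181/1.8 = 100.6 MPa.
For a hollow shaft τ = 16T/[πd_o³(1−k⁴)] with k = 0.63, so 1−k⁴ = 0.8425.
d_o³ = 16T/[π τ_allow (1−k⁴)] = 16×1810000/(π×100.6×0.8425) = 108800 mm³.
d_o = 47.74 mm.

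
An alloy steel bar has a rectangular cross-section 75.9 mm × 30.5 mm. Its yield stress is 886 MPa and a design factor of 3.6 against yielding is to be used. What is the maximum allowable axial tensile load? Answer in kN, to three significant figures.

F_allow = 570 kN

σ_allow = 886/3.6 = 246.1 MPa.
A = 75.9×30.5 = 2315 mm².
F_allow = σ_allow × A = 246.1×2315 = 569700 N.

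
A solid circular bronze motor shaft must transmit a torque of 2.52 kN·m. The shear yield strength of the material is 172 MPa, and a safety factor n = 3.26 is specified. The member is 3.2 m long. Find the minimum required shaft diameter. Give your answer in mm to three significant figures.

Allowable shear stress τ_allow = 172/3.26 = 52.76 MPa.
For a solid shaft τ = 16T/(πd³), so d³ = 16T/(π τ_allow) = 16×2520000/(π×52.76) = 243300 mm³.
d = (243300)^(1/3) = 62.42 mm.

d = 62.4 mm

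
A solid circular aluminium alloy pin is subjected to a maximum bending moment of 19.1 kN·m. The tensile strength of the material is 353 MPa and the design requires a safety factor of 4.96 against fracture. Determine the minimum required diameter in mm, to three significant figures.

σ_allow = 353/4.96 = 71.17 MPa.
For a solid circular section σ = 32M/(πd³), so d³ = 32M/(π σ_allow) = 32×1.9100×10^7/(π×71.17) = 2.734×10^6 mm³.
d = 139.8 mm.

d = 140 mm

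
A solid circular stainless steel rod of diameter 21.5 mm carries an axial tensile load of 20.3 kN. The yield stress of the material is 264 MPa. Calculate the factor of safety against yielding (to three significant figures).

A = πd²/4 = 363.1 mm².
σ = F/A = 20300/363.1 = 55.92 MPa.
n = 264/55.92 = 4.721.

n = 4.72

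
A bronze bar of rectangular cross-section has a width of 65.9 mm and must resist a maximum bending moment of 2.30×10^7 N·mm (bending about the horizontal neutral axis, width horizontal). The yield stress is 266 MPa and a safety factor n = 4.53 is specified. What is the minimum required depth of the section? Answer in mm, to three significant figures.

σ_allow = 266/4.53 = 58.72 MPa.
For a rectangular section σ = 6M/(bh²), so h² = 6M/(b σ_allow) = 6×2.3000×10^7/(65.9×58.72) = 35660 mm².
h = 188.8 mm.

h = 189 mm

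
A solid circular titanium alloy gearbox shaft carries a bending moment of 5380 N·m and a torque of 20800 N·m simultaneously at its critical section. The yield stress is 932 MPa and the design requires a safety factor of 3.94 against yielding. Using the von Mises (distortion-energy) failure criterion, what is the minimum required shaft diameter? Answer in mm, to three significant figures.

σ_allow = σ_y/n = 932/3.94 = 236.5 MPa.
For a solid shaft σ_b = 32M/(πd³) and τ = 16T/(πd³), so the von Mises stress is σ' = (16/πd³)·√(4M²+3T²).
√(4M²+3T²) = √(4×(5.380×10^6)² + 3×(2.080×10^7)²) = 3.760×10^7 N·mm.
d³ = 16×3.760×10^7/(π×236.5) = 809500 mm³.
d = 93.20 mm.

d = 93.2 mm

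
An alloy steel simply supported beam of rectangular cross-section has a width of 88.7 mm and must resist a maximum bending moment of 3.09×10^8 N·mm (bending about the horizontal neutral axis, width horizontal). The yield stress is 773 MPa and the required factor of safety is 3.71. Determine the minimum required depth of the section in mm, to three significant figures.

σ_allow = 773/3.71 = 208.4 MPa.
For a rectangular section σ = 6M/(bh²), so h² = 6M/(b σ_allow) = 6×3.0900×10^8/(88.7×208.4) = 100300 mm².
h = 316.7 mm.

h = 317 mm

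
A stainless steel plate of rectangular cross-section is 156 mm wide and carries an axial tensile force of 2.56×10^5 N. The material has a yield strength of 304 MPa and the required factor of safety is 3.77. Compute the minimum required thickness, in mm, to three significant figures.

σ_allow = 304/3.77 = 80.64 MPa.
Required area A = F/σ_allow = 256000/80.64 = 3175 mm².
t = A/w = 3175/156 = 20.35 mm.

t = 20.4 mm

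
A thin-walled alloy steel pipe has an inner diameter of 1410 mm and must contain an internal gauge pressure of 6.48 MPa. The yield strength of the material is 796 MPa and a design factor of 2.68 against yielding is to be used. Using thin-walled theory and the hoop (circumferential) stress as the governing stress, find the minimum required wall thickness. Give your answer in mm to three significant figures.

σ_allow = 796/2.68 = 297.0 MPa.
Hoop stress σ_h = pD/(2t), so t = pD/(2σ_allow) = 6.48×1410/(2×297.0) = 15.38 mm.

t = 15.4 mm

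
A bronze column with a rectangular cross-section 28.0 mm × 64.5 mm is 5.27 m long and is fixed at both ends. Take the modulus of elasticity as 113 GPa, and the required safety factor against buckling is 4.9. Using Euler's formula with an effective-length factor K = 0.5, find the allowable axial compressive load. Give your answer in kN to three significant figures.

P_allow = 3.87 kN

Buckling occurs about the weak axis: I_min = h·b³/12 = 64.5×28.0³/12 = 118000 mm⁴ (b = 28.0 mm is the smaller dimension).
Effective length L_e = KL = 0.5×5.27 m = 2635 mm.
Euler critical load P_cr = π²EI/L_e² = π²×113000×118000/2635² = 18950 N.
P_allow = P_cr/n = 18950/4.9 = 3868 N.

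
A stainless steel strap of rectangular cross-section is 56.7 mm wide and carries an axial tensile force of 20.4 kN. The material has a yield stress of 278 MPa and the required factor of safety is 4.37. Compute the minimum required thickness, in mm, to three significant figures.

σ_allow = 278/4.37 = 63.62 MPa.
Required area A = F/σ_allow = 20400/63.62 = 320.7 mm².
t = A/w = 320.7/56.7 = 5.656 mm.

t = 5.66 mm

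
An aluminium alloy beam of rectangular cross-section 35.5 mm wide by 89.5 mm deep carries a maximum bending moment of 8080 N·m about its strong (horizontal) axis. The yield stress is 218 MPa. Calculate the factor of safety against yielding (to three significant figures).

n = 1.28

Section modulus S = bh²/6 = 35.5×89.5²/6 = 47390 mm³.
σ = M/S = 8080000/47390 = 170.5 MPa.
n = 218/170.5 = 1.279.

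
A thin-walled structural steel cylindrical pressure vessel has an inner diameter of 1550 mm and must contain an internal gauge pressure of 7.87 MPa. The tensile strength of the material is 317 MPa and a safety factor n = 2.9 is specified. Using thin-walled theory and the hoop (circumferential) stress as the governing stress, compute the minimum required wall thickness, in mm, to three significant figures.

σ_allow = 317/2.9 = 109.3 MPa.
Hoop stress σ_h = pD/(2t), so t = pD/(2σ_allow) = 7.87×1550/(2×109.3) = 55.80 mm.

t = 55.8 mm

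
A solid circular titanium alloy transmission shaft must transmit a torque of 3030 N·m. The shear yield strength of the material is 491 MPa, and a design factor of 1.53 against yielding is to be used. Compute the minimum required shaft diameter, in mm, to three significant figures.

d = 36.4 mm

Allowable shear stress τ_allow = 491/1.53 = 320.9 MPa.
For a solid shaft τ = 16T/(πd³), so d³ = 16T/(π τ_allow) = 16×3030000/(π×320.9) = 48090 mm³.
d = (48090)^(1/3) = 36.36 mm.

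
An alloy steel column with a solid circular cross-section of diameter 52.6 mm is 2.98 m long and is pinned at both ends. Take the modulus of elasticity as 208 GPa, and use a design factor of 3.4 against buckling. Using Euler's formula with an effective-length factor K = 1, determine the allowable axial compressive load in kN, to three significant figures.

P_allow = 25.5 kN

I = πd⁴/64 = π×52.6⁴/64 = 375800 mm⁴.
Effective length L_e = KL = 1×2.98 m = 2980 mm.
Euler critical load P_cr = π²EI/L_e² = π²×208000×375800/2980² = 86860 N.
P_allow = P_cr/n = 86860/3.4 = 25550 N.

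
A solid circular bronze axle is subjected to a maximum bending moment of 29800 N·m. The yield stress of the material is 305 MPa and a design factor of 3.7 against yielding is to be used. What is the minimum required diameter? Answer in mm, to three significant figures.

σ_allow = 305/3.7 = 82.43 MPa.
For a solid circular section σ = 32M/(πd³), so d³ = 32M/(π σ_allow) = 32×2.9800×10^7/(π×82.43) = 3.682×10^6 mm³.
d = 154.4 mm.

d = 154 mm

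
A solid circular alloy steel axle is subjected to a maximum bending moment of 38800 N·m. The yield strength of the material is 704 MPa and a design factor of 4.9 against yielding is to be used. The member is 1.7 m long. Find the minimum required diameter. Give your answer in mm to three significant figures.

d = 140 mm

σ_allow = 704/4.9 = 143.7 MPa.
For a solid circular section σ = 32M/(πd³), so d³ = 32M/(π σ_allow) = 32×3.8800×10^7/(π×143.7) = 2.751×10^6 mm³.
d = 140.1 mm.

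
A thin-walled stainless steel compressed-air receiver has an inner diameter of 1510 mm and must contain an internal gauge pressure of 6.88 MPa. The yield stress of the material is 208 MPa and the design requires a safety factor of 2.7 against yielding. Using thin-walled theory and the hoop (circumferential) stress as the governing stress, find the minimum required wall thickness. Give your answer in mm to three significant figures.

t = 67.4 mm

σ_allow = 208/2.7 = 77.04 MPa.
Hoop stress σ_h = pD/(2t), so t = pD/(2σ_allow) = 6.88×1510/(2×77.04) = 67.43 mm.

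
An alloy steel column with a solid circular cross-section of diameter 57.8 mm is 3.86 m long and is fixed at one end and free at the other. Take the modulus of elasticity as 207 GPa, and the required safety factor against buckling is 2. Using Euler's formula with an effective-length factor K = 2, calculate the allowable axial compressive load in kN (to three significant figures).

P_allow = 9.39 kN

I = πd⁴/64 = π×57.8⁴/64 = 547900 mm⁴.
Effective length L_e = KL = 2×3.86 m = 7720 mm.
Euler critical load P_cr = π²EI/L_e² = π²×207000×547900/7720² = 18780 N.
P_allow = P_cr/n = 18780/2 = 9390 N.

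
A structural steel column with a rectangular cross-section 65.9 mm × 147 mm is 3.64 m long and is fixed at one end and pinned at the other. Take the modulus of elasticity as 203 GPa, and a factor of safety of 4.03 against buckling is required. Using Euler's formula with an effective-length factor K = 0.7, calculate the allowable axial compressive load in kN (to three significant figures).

P_allow = 268 kN

Buckling occurs about the weak axis: I_min = h·b³/12 = 147×65.9³/12 = 3.506×10^6 mm⁴ (b = 65.9 mm is the smaller dimension).
Effective length L_e = KL = 0.7×3.64 m = 2548 mm.
Euler critical load P_cr = π²EI/L_e² = π²×203000×3.506×10^6/2548² = 1.082×10^6 N.
P_allow = P_cr/n = 1.082×10^6/4.03 = 268500 N.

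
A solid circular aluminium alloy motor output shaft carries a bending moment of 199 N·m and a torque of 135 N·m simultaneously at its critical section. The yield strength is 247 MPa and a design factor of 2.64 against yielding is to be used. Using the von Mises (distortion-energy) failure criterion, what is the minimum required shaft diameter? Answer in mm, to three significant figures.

σ_allow = σ_y/n = 247/2.64 = 93.56 MPa.
For a solid shaft σ_b = 32M/(πd³) and τ = 16T/(πd³), so the von Mises stress is σ' = (16/πd³)·√(4M²+3T²).
√(4M²+3T²) = √(4×(199000)² + 3×(135000)²) = 461600 N·mm.
d³ = 16×461600/(π×93.56) = 25130 mm³.
d = 29.29 mm.

d = 29.3 mm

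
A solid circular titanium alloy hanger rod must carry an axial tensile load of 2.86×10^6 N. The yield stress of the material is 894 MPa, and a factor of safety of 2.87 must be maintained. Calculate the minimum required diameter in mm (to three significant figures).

d = 108 mm

Allowable stress σ_allow = 894/2.87 = 311.5 MPa.
Required area A = F/σ_allow = 2860000/311.5 = 9181 mm².
A = πd²/4 → d = √(4A/π) = 108.1 mm.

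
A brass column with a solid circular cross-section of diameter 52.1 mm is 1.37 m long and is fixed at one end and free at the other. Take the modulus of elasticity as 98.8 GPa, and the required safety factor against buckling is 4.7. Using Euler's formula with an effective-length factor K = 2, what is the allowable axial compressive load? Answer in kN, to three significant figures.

P_allow = 9.99 kN

I = πd⁴/64 = π×52.1⁴/64 = 361700 mm⁴.
Effective length L_e = KL = 2×1.37 m = 2740 mm.
Euler critical load P_cr = π²EI/L_e² = π²×98800×361700/2740² = 46980 N.
P_allow = P_cr/n = 46980/4.7 = 9995 N.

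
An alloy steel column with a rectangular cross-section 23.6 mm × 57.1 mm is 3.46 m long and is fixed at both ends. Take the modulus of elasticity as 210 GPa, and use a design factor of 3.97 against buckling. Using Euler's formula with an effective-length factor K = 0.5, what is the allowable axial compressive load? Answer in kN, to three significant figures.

P_allow = 10.9 kN

Buckling occurs about the weak axis: I_min = h·b³/12 = 57.1×23.6³/12 = 62540 mm⁴ (b = 23.6 mm is the smaller dimension).
Effective length L_e = KL = 0.5×3.46 m = 1730 mm.
Euler critical load P_cr = π²EI/L_e² = π²×210000×62540/1730² = 43310 N.
P_allow = P_cr/n = 43310/3.97 = 10910 N.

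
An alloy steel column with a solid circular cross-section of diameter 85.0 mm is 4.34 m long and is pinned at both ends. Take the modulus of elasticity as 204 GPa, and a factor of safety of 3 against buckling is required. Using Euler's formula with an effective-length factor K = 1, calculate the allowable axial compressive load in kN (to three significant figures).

P_allow = 91.3 kN

I = πd⁴/64 = π×85.0⁴/64 = 2.562×10^6 mm⁴.
Effective length L_e = KL = 1×4.34 m = 4340 mm.
Euler critical load P_cr = π²EI/L_e² = π²×204000×2.562×10^6/4340² = 273900 N.
P_allow = P_cr/n = 273900/3 = 91300 N.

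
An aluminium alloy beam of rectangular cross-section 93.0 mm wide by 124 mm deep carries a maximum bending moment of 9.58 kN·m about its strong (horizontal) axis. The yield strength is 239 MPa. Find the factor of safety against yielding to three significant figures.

n = 5.95

Section modulus S = bh²/6 = 93.0×124²/6 = 238300 mm³.
σ = M/S = 9580000/238300 = 40.20 MPa.
n = 239/40.20 = 5.946.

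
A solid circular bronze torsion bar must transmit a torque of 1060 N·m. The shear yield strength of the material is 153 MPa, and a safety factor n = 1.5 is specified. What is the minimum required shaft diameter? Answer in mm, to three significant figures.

Allowable shear stress τ_allow = 153/1.5 = 102.0 MPa.
For a solid shaft τ = 16T/(πd³), so d³ = 16T/(π τ_allow) = 16×1060000/(π×102.0) = 52930 mm³.
d = (52930)^(1/3) = 37.55 mm.

d = 37.5 mm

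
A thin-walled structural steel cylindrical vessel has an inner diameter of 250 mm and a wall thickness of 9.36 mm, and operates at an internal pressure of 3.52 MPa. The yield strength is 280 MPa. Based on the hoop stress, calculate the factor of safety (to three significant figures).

σ_h = pD/(2t) = 3.52×250/(2×9.36) = 47.01 MPa.
n = 280/47.01 = 5.956.

n = 5.96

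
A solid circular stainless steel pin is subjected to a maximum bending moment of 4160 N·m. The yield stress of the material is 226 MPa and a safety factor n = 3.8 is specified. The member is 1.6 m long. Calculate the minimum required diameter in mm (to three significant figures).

d = 89.3 mm

σ_allow = 226/3.8 = 59.47 MPa.
For a solid circular section σ = 32M/(πd³), so d³ = 32M/(π σ_allow) = 32×4160000/(π×59.47) = 712500 mm³.
d = 89.31 mm.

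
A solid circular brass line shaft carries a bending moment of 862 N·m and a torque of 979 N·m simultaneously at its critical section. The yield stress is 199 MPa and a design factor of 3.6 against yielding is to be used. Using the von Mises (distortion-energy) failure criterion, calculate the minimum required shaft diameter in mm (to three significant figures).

σ_allow = σ_y/n = 199/3.6 = 55.28 MPa.
For a solid shaft σ_b = 32M/(πd³) and τ = 16T/(πd³), so the von Mises stress is σ' = (16/πd³)·√(4M²+3T²).
√(4M²+3T²) = √(4×(862000)² + 3×(979000)²) = 2.418×10^6 N·mm.
d³ = 16×2.418×10^6/(π×55.28) = 222800 mm³.
d = 60.62 mm.

d = 60.6 mm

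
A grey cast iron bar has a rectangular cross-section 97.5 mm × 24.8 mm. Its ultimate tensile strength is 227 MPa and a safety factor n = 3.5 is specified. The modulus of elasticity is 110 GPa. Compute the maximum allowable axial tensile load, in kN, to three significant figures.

F_allow = 157 kN

σ_allow = 227/3.5 = 64.86 MPa.
A = 97.5×24.8 = 2418 mm².
F_allow = σ_allow × A = 64.86×2418 = 156800 N.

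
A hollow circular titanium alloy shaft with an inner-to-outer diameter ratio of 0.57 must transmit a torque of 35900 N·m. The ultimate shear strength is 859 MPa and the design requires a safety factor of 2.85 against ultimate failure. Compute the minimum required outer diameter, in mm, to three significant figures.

τ_allow = 859/2.85 = 301.4 MPa.
For a hollow shaft τ = 16T/[πd_o³(1−k⁴)] with k = 0.57, so 1−k⁴ = 0.8944.
d_o³ = 16T/[π τ_allow (1−k⁴)] = 16×3.5900×10^7/(π×301.4×0.8944) = 678200 mm³.
d_o = 87.86 mm.

d_o = 87.9 mm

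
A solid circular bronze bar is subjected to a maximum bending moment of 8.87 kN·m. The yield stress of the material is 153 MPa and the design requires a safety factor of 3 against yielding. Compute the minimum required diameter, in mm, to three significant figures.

d = 121 mm

σ_allow = 153/3 = 51.00 MPa.
For a solid circular section σ = 32M/(πd³), so d³ = 32M/(π σ_allow) = 32×8870000/(π×51.00) = 1.772×10^6 mm³.
d = 121.0 mm.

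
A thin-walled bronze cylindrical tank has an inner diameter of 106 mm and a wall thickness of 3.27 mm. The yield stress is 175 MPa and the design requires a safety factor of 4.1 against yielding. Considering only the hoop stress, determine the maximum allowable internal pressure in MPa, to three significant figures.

σ_allow = 175/4.1 = 42.68 MPa.
σ_h = pD/(2t) → p_allow = 2σ_allow t/D = 2×42.68×3.27/106 = 2.633 MPa.

p_allow = 2.63 MPa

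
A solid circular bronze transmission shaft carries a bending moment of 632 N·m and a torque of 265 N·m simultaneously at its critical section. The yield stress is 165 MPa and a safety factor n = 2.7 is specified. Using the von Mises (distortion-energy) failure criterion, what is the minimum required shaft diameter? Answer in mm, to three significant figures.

σ_allow = σ_y/n = 165/2.7 = 61.11 MPa.
For a solid shaft σ_b = 32M/(πd³) and τ = 16T/(πd³), so the von Mises stress is σ' = (16/πd³)·√(4M²+3T²).
√(4M²+3T²) = √(4×(632000)² + 3×(265000)²) = 1.345×10^6 N·mm.
d³ = 16×1.345×10^6/(π×61.11) = 112100 mm³.
d = 48.21 mm.

d = 48.2 mm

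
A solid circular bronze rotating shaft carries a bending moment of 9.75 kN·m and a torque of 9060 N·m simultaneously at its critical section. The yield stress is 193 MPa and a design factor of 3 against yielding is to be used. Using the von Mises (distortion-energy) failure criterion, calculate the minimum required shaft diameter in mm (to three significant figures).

σ_allow = σ_y/n = 193/3 = 64.33 MPa.
For a solid shaft σ_b = 32M/(πd³) and τ = 16T/(πd³), so the von Mises stress is σ' = (16/πd³)·√(4M²+3T²).
√(4M²+3T²) = √(4×(9.750×10^6)² + 3×(9.060×10^6)²) = 2.503×10^7 N·mm.
d³ = 16×2.503×10^7/(π×64.33) = 1.982×10^6 mm³.
d = 125.6 mm.

d = 126 mm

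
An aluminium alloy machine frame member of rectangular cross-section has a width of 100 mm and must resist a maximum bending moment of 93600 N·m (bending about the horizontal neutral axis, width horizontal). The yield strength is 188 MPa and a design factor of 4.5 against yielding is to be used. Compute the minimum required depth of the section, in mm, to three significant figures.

h = 367 mm

σ_allow = 188/4.5 = 41.78 MPa.
For a rectangular section σ = 6M/(bh²), so h² = 6M/(b σ_allow) = 6×9.3600×10^7/(100×41.78) = 134400 mm².
h = 366.6 mm.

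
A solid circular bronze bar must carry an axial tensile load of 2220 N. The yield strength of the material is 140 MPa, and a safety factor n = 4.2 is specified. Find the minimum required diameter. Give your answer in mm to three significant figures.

d = 9.21 mm

Allowable stress σ_allow = 140/4.2 = 33.33 MPa.
Required area A = F/σ_allow = 2220.0/33.33 = 66.60 mm².
A = πd²/4 → d = √(4A/π) = 9.209 mm.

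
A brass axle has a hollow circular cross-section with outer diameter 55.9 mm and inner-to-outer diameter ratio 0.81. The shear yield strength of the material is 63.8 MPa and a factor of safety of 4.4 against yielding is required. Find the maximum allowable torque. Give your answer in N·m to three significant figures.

T_allow = 283 N·m

τ_allow = 63.8/4.4 = 14.50 MPa.
For a hollow shaft T_allow = τ_allow·πd_o³(1−k⁴)/16 with 1−k⁴ = 0.5695, so πd_o³(1−k⁴)/16 = 19530 mm³.
T_allow = 14.50×19530 = 283200 N·mm = 283.2 N·m.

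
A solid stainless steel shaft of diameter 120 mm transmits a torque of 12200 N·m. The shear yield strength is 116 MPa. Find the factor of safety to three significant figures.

τ = 16T/(πd³) = 16×1.2200×10^7/(π×120³) = 35.96 MPa.
n = τ_limit/τ = 116/35.96 = 3.226.

n = 3.23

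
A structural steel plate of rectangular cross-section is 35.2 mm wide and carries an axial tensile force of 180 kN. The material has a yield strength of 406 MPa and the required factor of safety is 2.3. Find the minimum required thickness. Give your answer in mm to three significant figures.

σ_allow = 406/2.3 = 176.5 MPa.
Required area A = F/σ_allow = 180000/176.5 = 1020 mm².
t = A/w = 1020/35.2 = 28.97 mm.

t = 29.0 mm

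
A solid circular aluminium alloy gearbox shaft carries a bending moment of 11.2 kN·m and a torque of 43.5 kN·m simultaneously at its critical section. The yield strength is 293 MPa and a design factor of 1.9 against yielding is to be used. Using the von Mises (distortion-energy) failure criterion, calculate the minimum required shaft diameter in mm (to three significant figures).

σ_allow = σ_y/n = 293/1.9 = 154.2 MPa.
For a solid shaft σ_b = 32M/(πd³) and τ = 16T/(πd³), so the von Mises stress is σ' = (16/πd³)·√(4M²+3T²).
√(4M²+3T²) = √(4×(1.120×10^7)² + 3×(4.350×10^7)²) = 7.860×10^7 N·mm.
d³ = 16×7.860×10^7/(π×154.2) = 2.596×10^6 mm³.
d = 137.4 mm.

d = 137 mm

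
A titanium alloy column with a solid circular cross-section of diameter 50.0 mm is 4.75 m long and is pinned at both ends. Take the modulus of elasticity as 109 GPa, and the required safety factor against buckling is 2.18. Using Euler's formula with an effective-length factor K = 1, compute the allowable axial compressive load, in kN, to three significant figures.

P_allow = 6.71 kN

I = πd⁴/64 = π×50.0⁴/64 = 306800 mm⁴.
Effective length L_e = KL = 1×4.75 m = 4750 mm.
Euler critical load P_cr = π²EI/L_e² = π²×109000×306800/4750² = 14630 N.
P_allow = P_cr/n = 14630/2.18 = 6710 N.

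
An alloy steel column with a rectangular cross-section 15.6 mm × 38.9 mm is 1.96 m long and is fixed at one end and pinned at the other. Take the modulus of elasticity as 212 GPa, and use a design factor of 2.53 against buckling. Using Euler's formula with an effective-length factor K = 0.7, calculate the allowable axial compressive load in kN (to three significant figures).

P_allow = 5.41 kN

Buckling occurs about the weak axis: I_min = h·b³/12 = 38.9×15.6³/12 = 12310 mm⁴ (b = 15.6 mm is the smaller dimension).
Effective length L_e = KL = 0.7×1.96 m = 1372 mm.
Euler critical load P_cr = π²EI/L_e² = π²×212000×12310/1372² = 13680 N.
P_allow = P_cr/n = 13680/2.53 = 5407 N.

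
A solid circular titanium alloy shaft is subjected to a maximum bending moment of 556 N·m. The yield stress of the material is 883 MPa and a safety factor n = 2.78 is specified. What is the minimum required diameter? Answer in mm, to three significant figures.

d = 26.1 mm

σ_allow = 883/2.78 = 317.6 MPa.
For a solid circular section σ = 32M/(πd³), so d³ = 32M/(π σ_allow) = 32×556000/(π×317.6) = 17830 mm³.
d = 26.12 mm.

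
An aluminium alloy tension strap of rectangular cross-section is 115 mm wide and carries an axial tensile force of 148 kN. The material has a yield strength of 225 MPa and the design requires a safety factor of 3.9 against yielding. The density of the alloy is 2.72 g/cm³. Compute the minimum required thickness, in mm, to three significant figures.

t = 22.3 mm

σ_allow = 225/3.9 = 57.69 MPa.
Required area A = F/σ_allow = 148000/57.69 = 2565 mm².
t = A/w = 2565/115 = 22.31 mm.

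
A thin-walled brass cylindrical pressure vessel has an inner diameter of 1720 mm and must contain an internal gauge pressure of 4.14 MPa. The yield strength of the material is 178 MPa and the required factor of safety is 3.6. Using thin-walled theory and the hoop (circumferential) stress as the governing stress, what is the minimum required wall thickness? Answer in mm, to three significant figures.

σ_allow = 178/3.6 = 49.44 MPa.
Hoop stress σ_h = pD/(2t), so t = pD/(2σ_allow) = 4.14×1720/(2×49.44) = 72.01 mm.

t = 72.0 mm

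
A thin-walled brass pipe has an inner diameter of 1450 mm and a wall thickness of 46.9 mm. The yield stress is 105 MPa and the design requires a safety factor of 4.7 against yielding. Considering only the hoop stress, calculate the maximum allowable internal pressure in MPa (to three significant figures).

p_allow = 1.45 MPa

σ_allow = 105/4.7 = 22.34 MPa.
σ_h = pD/(2t) → p_allow = 2σ_allow t/D = 2×22.34×46.9/1450 = 1.445 MPa.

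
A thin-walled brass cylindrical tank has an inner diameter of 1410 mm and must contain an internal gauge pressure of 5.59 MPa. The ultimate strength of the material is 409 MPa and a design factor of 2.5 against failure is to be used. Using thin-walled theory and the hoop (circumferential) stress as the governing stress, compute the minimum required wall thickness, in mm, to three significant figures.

t = 24.1 mm

σ_allow = 409/2.5 = 163.6 MPa.
Hoop stress σ_h = pD/(2t), so t = pD/(2σ_allow) = 5.59×1410/(2×163.6) = 24.09 mm.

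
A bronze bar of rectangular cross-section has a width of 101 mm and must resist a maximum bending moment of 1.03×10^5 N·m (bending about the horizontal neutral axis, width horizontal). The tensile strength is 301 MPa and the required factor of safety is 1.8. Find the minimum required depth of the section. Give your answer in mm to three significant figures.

σ_allow = 301/1.8 = 167.2 MPa.
For a rectangular section σ = 6M/(bh²), so h² = 6M/(b σ_allow) = 6×1.0300×10^8/(101×167.2) = 36590 mm².
h = 191.3 mm.

h = 191 mm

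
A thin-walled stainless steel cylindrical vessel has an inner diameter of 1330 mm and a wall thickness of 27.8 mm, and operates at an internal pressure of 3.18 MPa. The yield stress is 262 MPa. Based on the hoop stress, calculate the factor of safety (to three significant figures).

σ_h = pD/(2t) = 3.18×1330/(2×27.8) = 76.07 MPa.
n = 262/76.07 = 3.444.

n = 3.44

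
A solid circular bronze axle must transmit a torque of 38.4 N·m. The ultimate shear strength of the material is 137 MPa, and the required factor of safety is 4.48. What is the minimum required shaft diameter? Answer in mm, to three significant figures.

d = 18.6 mm

Allowable shear stress τ_allow = 137/4.48 = 30.58 MPa.
For a solid shaft τ = 16T/(πd³), so d³ = 16T/(π τ_allow) = 16×38400/(π×30.58) = 6395 mm³.
d = (6395)^(1/3) = 18.56 mm.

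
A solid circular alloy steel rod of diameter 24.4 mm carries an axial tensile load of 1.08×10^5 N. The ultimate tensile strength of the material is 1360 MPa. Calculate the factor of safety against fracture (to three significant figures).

n = 5.89

A = πd²/4 = 467.6 mm².
σ = F/A = 108000/467.6 = 231.0 MPa.
n = 1360/231.0 = 5.888.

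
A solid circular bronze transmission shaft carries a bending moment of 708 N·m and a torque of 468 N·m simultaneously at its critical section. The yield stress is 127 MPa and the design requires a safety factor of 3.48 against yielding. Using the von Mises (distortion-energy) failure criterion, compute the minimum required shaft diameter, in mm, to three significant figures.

σ_allow = σ_y/n = 127/3.48 = 36.49 MPa.
For a solid shaft σ_b = 32M/(πd³) and τ = 16T/(πd³), so the von Mises stress is σ' = (16/πd³)·√(4M²+3T²).
√(4M²+3T²) = √(4×(708000)² + 3×(468000)²) = 1.632×10^6 N·mm.
d³ = 16×1.632×10^6/(π×36.49) = 227700 mm³.
d = 61.06 mm.

d = 61.1 mm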